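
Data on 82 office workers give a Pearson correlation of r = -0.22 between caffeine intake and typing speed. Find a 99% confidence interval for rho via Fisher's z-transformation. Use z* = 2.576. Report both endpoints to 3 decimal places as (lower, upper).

Fisher z: z_r = atanh(r) = ½·ln((1+(-0.22))/(1−(-0.22))) = -0.223656
SE(z) = 1/√(n−3) = 1/√79 = 0.112509
99% ⇒ z* = 2.576; margin = 2.576·0.112509 = 0.289823
CI on z-scale: (-0.513479, 0.066167)
Back-transform: tanh(-0.513479) = -0.472651, tanh(0.066167) = 0.066071

(-0.473, 0.066)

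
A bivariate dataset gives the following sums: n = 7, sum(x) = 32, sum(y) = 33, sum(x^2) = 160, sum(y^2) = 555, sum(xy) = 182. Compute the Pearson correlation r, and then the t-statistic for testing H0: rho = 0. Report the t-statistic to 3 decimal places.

S_xy = nΣxy − ΣxΣy = 7·182 − 32·33 = 1274 − 1056 = 218
S_xx = nΣx² − (Σx)² = 7·160 − 32² = 1120 − 1024 = 96
S_yy = nΣy² − (Σy)² = 7·555 − 33² = 3885 − 1089 = 2796
r = S_xy / √(S_xx·S_yy) = 218 / √(96·2796) = 218 / √268416 = 218 / 518.0888 = 0.4208
t = r·√(n−2)/√(1−r²) = 0.4208·√5 / √(1−0.177073) = 0.940937 / 0.907153 = 1.037

1.037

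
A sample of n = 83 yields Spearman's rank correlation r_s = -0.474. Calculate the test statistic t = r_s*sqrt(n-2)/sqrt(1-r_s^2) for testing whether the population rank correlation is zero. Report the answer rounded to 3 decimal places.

1 − r_s² = 1 − 0.224676 = 0.775324;  √(1−r_s²) = 0.880525
√(n−2) = √81 = 9.000000
t = r_s·√(n−2)/√(1−r_s²) = -0.474 · 9.000000 / 0.880525 = -4.845

-4.845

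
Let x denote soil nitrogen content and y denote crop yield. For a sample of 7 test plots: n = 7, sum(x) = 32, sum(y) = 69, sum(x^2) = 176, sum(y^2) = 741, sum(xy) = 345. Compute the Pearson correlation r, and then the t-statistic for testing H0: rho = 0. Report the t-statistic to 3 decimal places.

S_xy = nΣxy − ΣxΣy = 7·345 − 32·69 = 2415 − 2208 = 207
S_xx = nΣx² − (Σx)² = 7·176 − 32² = 1232 − 1024 = 208
S_yy = nΣy² − (Σy)² = 7·741 − 69² = 5187 − 4761 = 426
r = S_xy / √(S_xx·S_yy) = 207 / √(208·426) = 207 / √88608 = 207 / 297.6710 = 0.6954
t = r·√(n−2)/√(1−r²) = 0.6954·√5 / √(1−0.483581) = 1.554962 / 0.718623 = 2.164

2.164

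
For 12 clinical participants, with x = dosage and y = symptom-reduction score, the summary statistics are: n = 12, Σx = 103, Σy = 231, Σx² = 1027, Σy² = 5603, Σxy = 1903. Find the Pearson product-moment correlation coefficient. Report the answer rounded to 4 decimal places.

Numerator: nΣxy − (Σx)(Σy) = 12·1903 − (103)(231) = -957
Denominator: √[(nΣx²−(Σx)²)(nΣy²−(Σy)²)]
  nΣx²−(Σx)² = 12·1027 − 10609 = 1715;  nΣy²−(Σy)² = 12·5603 − 53361 = 13875
  √(1715·13875) = √23795625 = 4878.0760
r = -957 / 4878.0760 = -0.1962

-0.1962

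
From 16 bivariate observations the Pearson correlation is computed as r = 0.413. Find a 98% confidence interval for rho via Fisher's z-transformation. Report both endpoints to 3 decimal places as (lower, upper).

(-0.203, 0.795)

Fisher z: z_r = atanh(r) = ½·ln((1+0.413)/(1−0.413)) = 0.439223
SE(z) = 1/√(n−3) = 1/√13 = 0.277350
98% ⇒ z* = 2.326; margin = 2.326·0.277350 = 0.645116
CI on z-scale: (-0.205893, 1.084339)
Back-transform: tanh(-0.205893) = -0.203032, tanh(1.084339) = 0.794803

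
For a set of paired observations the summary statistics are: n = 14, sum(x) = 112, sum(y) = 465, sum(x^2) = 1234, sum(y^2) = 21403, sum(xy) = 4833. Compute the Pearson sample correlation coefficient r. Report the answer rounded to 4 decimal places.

0.7843

Numerator: nΣxy − (Σx)(Σy) = 14·4833 − (112)(465) = 15582
Denominator: √[(nΣx²−(Σx)²)(nΣy²−(Σy)²)]
  nΣx²−(Σx)² = 14·1234 − 12544 = 4732;  nΣy²−(Σy)² = 14·21403 − 216225 = 83417
  √(4732·83417) = √394729244 = 19867.7941
r = 15582 / 19867.7941 = 0.7843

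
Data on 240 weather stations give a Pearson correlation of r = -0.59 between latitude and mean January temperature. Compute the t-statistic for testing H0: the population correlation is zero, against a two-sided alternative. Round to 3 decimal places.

t = r·√(n−2) / √(1−r²) with r = -0.59, n = 240
  = -0.59·√238 / √(1 − 0.3481)
  = -0.59·15.427249 / 0.807403
  = -9.102077 / 0.807403 = -11.273

-11.273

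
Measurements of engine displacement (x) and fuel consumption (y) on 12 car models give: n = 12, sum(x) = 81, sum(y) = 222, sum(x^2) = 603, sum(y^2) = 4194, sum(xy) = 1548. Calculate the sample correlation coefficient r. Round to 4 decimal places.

0.7076

Numerator: nΣxy − (Σx)(Σy) = 12·1548 − (81)(222) = 594
Denominator: √[(nΣx²−(Σx)²)(nΣy²−(Σy)²)]
  nΣx²−(Σx)² = 12·603 − 6561 = 675;  nΣy²−(Σy)² = 12·4194 − 49284 = 1044
  √(675·1044) = √704700 = 839.4641
r = 594 / 839.4641 = 0.7076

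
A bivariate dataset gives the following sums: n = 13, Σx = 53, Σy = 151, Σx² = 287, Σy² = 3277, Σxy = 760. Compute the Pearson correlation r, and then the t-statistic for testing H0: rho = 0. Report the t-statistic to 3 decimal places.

S_xy = nΣxy − ΣxΣy = 13·760 − 53·151 = 9880 − 8003 = 1877
S_xx = nΣx² − (Σx)² = 13·287 − 53² = 3731 − 2809 = 922
S_yy = nΣy² − (Σy)² = 13·3277 − 151² = 42601 − 22801 = 19800
r = S_xy / √(S_xx·S_yy) = 1877 / √(922·19800) = 1877 / √18255600 = 1877 / 4272.6573 = 0.4393
t = r·√(n−2)/√(1−r²) = 0.4393·√11 / √(1−0.192984) = 1.456993 / 0.898341 = 1.622

1.622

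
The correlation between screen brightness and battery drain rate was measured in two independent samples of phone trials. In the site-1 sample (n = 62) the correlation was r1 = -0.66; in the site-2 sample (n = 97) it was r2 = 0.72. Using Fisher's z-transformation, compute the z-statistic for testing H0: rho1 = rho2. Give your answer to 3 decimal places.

Fisher z-transforms: z1 = atanh(-0.66) = -0.792814, z2 = atanh(0.72) = 0.907645; difference d = -1.700459
Var(d) = 1/59 + 1/94 = 0.0169492 + 0.0106383 = 0.0275875
z = d/√Var(d) = -1.700459 / √0.0275875 = -1.700459 / 0.166095 = -10.238

-10.238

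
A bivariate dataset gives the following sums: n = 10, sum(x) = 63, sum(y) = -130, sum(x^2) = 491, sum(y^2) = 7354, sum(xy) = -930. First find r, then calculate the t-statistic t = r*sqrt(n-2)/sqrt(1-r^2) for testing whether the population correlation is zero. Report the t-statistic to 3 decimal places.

-0.435

Numerator: nΣxy − (Σx)(Σy) = 10·(-930) − (63)(-130) = -1110
Denominator: √[(nΣx²−(Σx)²)(nΣy²−(Σy)²)]
  nΣx²−(Σx)² = 10·491 − 3969 = 941;  nΣy²−(Σy)² = 10·7354 − 16900 = 56640
  √(941·56640) = √53298240 = 7300.5644
r = -1110 / 7300.5644 = -0.1520
t = r·√(n−2)/√(1−r²) = -0.1520·√8 / √(1−0.023104) = -0.429921 / 0.988380 = -0.435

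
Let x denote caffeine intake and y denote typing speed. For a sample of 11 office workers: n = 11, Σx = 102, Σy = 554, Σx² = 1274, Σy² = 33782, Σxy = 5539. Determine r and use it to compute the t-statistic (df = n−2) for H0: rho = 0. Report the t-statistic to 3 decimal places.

Numerator: nΣxy − (Σx)(Σy) = 11·5539 − (102)(554) = 4421
Denominator: √[(nΣx²−(Σx)²)(nΣy²−(Σy)²)]
  nΣx²−(Σx)² = 11·1274 − 10404 = 3610;  nΣy²−(Σy)² = 11·33782 − 306916 = 64686
  √(3610·64686) = √233516460 = 15281.2454
r = 4421 / 15281.2454 = 0.2893
t = r·√(n−2)/√(1−r²) = 0.2893·√9 / √(1−0.083694) = 0.867900 / 0.957239 = 0.907

0.907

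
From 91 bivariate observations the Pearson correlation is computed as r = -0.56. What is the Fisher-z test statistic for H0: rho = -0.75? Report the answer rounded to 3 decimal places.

z_r = atanh(-0.56) = -0.632833,  z_0 = atanh(-0.75) = -0.972955
SE = 1/√(n−3) = 1/√88 = 0.106600
z = (z_r − z_0)/SE = (-0.632833 − (-0.972955)) / 0.106600 = 0.340122 / 0.106600 = 3.191

3.191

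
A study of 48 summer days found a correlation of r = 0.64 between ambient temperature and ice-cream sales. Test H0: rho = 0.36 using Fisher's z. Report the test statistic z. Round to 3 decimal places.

z_r = atanh(0.64) = 0.758174,  z_0 = atanh(0.36) = 0.376886
SE = 1/√(n−3) = 1/√45 = 0.149071
z = (z_r − z_0)/SE = (0.758174 − 0.376886) / 0.149071 = 0.381288 / 0.149071 = 2.558

2.558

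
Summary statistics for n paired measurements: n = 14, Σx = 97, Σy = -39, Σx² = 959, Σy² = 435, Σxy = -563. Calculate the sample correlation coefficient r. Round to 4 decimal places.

Numerator: nΣxy − (Σx)(Σy) = 14·(-563) − (97)(-39) = -4099
Denominator: √[(nΣx²−(Σx)²)(nΣy²−(Σy)²)]
  nΣx²−(Σx)² = 14·959 − 9409 = 4017;  nΣy²−(Σy)² = 14·435 − 1521 = 4569
  √(4017·4569) = √18353673 = 4284.1187
r = -4099 / 4284.1187 = -0.9568

-0.9568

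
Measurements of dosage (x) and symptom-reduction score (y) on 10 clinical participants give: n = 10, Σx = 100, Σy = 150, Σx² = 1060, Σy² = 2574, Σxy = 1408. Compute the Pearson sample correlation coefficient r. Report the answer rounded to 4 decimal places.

-0.6598

S_xy = nΣxy − ΣxΣy = 10·1408 − 100·150 = 14080 − 15000 = -920
S_xx = nΣx² − (Σx)² = 10·1060 − 100² = 10600 − 10000 = 600
S_yy = nΣy² − (Σy)² = 10·2574 − 150² = 25740 − 22500 = 3240
r = S_xy / √(S_xx·S_yy) = -920 / √(600·3240) = -920 / √1944000 = -920 / 1394.2740 = -0.6598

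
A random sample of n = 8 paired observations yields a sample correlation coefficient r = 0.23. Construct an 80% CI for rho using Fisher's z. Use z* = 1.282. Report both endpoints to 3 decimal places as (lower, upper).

(-0.327, 0.668)

Fisher z: z_r = atanh(r) = ½·ln((1+0.23)/(1−0.23)) = 0.234189
SE(z) = 1/√(n−3) = 1/√5 = 0.447214
80% ⇒ z* = 1.282; margin = 1.282·0.447214 = 0.573328
CI on z-scale: (-0.339139, 0.807517)
Back-transform: tanh(-0.339139) = -0.326709, tanh(0.807517) = 0.668218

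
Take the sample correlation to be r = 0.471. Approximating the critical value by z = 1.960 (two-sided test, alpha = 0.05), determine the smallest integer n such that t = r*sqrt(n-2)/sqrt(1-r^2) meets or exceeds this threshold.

r√(n−2)/√(1−r²) ≥ 1.960  ⇔  n−2 ≥ (1.960)²·(1−r²)/r²
(1−r²)/r² = (1−0.221841)/0.221841 = 3.5077
n ≥ 2 + 3.8416·3.5077 = 2 + 13.4752 = 15.4752
⌈15.4752⌉ = 16

16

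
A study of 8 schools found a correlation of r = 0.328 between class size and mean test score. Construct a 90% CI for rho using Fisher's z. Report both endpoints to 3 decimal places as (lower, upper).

(-0.376, 0.792)

Fisher z: z_r = atanh(r) = ½·ln((1+0.328)/(1−0.328)) = 0.340585
SE(z) = 1/√(n−3) = 1/√5 = 0.447214
90% ⇒ z* = 1.645; margin = 1.645·0.447214 = 0.735667
CI on z-scale: (-0.395082, 1.076252)
Back-transform: tanh(-0.395082) = -0.375733, tanh(1.076252) = 0.791805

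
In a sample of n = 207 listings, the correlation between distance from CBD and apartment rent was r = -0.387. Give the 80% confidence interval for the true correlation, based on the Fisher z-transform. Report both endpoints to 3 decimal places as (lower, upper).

z_r = atanh(-0.387) = -0.408267;  SE = 1/√(n−3) = 1/√204 = 0.070014
z-limits: -0.408267 ± 1.282·0.070014 = -0.408267 ± 0.089758 = [-0.498025, -0.318509]
ρ-limits: (tanh -0.498025, tanh -0.318509) = (-0.461, -0.308)

(-0.461, -0.308)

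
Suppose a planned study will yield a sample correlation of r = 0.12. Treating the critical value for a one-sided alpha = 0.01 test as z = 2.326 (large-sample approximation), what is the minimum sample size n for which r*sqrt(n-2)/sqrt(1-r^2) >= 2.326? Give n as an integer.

r√(n−2)/√(1−r²) ≥ 2.326  ⇔  n−2 ≥ (2.326)²·(1−r²)/r²
(1−r²)/r² = (1−0.0144)/0.0144 = 68.4444
n ≥ 2 + 5.410276·68.4444 = 2 + 370.3031 = 372.3031
⌈372.3031⌉ = 373

373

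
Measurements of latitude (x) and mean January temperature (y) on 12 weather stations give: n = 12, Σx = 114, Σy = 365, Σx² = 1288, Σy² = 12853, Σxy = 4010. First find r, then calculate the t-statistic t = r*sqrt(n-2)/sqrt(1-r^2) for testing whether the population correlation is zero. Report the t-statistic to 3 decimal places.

Numerator: nΣxy − (Σx)(Σy) = 12·4010 − (114)(365) = 6510
Denominator: √[(nΣx²−(Σx)²)(nΣy²−(Σy)²)]
  nΣx²−(Σx)² = 12·1288 − 12996 = 2460;  nΣy²−(Σy)² = 12·12853 − 133225 = 21011
  √(2460·21011) = √51687060 = 7189.3713
r = 6510 / 7189.3713 = 0.9055
t = r·√(n−2)/√(1−r²) = 0.9055·√10 / √(1−0.819930) = 2.863442 / 0.424347 = 6.748

6.748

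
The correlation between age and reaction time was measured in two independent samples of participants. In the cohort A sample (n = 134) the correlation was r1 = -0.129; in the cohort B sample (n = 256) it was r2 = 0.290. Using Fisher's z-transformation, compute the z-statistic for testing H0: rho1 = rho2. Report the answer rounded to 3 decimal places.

Fisher z-transforms: z1 = atanh(-0.129) = -0.129723, z2 = atanh(0.290) = 0.298566; difference d = -0.428289
Var(d) = 1/131 + 1/253 = 0.0076336 + 0.0039526 = 0.0115862
z = d/√Var(d) = -0.428289 / √0.0115862 = -0.428289 / 0.107639 = -3.979

-3.979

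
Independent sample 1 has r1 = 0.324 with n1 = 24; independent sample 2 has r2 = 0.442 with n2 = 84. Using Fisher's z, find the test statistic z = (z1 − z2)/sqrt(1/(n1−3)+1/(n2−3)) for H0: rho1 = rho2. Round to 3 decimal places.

z1 = atanh(0.324) = 0.336110,  z2 = atanh(0.442) = 0.474714
SE = √(1/(n1−3) + 1/(n2−3)) = √(1/21 + 1/81) = √(0.0476190 + 0.0123457) = √0.0599647 = 0.244877
z = (z1 − z2)/SE = (0.336110 − 0.474714) / 0.244877 = -0.138604 / 0.244877 = -0.566

-0.566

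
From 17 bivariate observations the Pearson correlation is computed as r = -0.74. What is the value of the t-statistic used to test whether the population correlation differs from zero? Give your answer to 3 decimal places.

-4.261

1 − r² = 1 − 0.5476 = 0.4524;  √(1−r²) = 0.672607
√(n−2) = √15 = 3.872983
t = r·√(n−2)/√(1−r²) = -0.74 · 3.872983 / 0.672607 = -4.261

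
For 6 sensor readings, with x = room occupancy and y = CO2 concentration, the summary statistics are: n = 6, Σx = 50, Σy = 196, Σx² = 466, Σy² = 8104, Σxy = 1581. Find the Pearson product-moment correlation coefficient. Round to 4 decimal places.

S_xy = nΣxy − ΣxΣy = 6·1581 − 50·196 = 9486 − 9800 = -314
S_xx = nΣx² − (Σx)² = 6·466 − 50² = 2796 − 2500 = 296
S_yy = nΣy² − (Σy)² = 6·8104 − 196² = 48624 − 38416 = 10208
r = S_xy / √(S_xx·S_yy) = -314 / √(296·10208) = -314 / √3021568 = -314 / 1738.2658 = -0.1806

-0.1806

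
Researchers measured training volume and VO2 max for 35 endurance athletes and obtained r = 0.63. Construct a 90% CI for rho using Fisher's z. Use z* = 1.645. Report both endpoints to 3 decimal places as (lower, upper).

(0.422, 0.775)

Fisher z: z_r = atanh(r) = ½·ln((1+0.63)/(1−0.63)) = 0.741416
SE(z) = 1/√(n−3) = 1/√32 = 0.176777
90% ⇒ z* = 1.645; margin = 1.645·0.176777 = 0.290798
CI on z-scale: (0.450618, 1.032214)
Back-transform: tanh(0.450618) = 0.422407, tanh(1.032214) = 0.774795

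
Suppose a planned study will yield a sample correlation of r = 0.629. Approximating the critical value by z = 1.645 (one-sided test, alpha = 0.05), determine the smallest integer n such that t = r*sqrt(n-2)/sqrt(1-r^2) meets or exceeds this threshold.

Need r·√(n−2)/√(1−r²) ≥ 1.645
√(n−2) ≥ 1.645·√(1−0.395641) / 0.629 = 1.645·0.777405 / 0.629 = 2.0331
n−2 ≥ 4.1335  ⇒  n ≥ 6.1335
Smallest integer n = 7

7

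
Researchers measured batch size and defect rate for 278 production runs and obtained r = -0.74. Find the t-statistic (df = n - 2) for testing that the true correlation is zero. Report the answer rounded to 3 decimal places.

1 − r² = 1 − 0.5476 = 0.4524;  √(1−r²) = 0.672607
√(n−2) = √276 = 16.613248
t = r·√(n−2)/√(1−r²) = -0.74 · 16.613248 / 0.672607 = -18.278

-18.278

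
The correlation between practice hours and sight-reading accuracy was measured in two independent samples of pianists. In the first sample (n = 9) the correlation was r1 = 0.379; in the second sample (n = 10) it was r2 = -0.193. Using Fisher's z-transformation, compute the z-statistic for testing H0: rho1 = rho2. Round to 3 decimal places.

1.068

z1 = atanh(0.379) = 0.398891,  z2 = atanh(-0.193) = -0.195451
SE = √(1/(n1−3) + 1/(n2−3)) = √(1/6 + 1/7) = √(0.1666667 + 0.1428571) = √0.3095238 = 0.556349
z = (z1 − z2)/SE = (0.398891 − (-0.195451)) / 0.556349 = 0.594342 / 0.556349 = 1.068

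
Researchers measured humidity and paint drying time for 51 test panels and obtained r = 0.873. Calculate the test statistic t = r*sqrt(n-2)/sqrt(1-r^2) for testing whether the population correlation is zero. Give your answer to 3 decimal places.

t = r·√(n−2) / √(1−r²) with r = 0.873, n = 51
  = 0.873·√49 / √(1 − 0.762129)
  = 0.873·7.000000 / 0.487720
  = 6.111000 / 0.487720 = 12.530

12.530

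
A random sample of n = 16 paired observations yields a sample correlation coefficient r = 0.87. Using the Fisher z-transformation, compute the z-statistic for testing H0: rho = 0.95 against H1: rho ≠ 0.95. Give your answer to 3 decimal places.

z_r = atanh(0.87) = 1.333080,  z_0 = atanh(0.95) = 1.831781
SE = 1/√(n−3) = 1/√13 = 0.277350
z = (z_r − z_0)/SE = (1.333080 − 1.831781) / 0.277350 = -0.498701 / 0.277350 = -1.798

-1.798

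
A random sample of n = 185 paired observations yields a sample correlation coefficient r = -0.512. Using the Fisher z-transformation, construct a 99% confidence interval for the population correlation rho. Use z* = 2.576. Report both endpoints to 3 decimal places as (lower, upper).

(-0.639, -0.358)

Fisher z: z_r = atanh(r) = ½·ln((1+(-0.512))/(1−(-0.512))) = -0.565437
SE(z) = 1/√(n−3) = 1/√182 = 0.074125
99% ⇒ z* = 2.576; margin = 2.576·0.074125 = 0.190946
CI on z-scale: (-0.756383, -0.374491)
Back-transform: tanh(-0.756383) = -0.638942, tanh(-0.374491) = -0.357914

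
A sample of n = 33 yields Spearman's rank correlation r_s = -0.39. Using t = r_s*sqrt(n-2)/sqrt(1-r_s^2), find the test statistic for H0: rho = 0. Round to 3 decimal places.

-2.358

t = r_s·√(n−2) / √(1−r_s²) with r_s = -0.39, n = 33
  = -0.39·√31 / √(1 − 0.1521)
  = -0.39·5.567764 / 0.920815
  = -2.171428 / 0.920815 = -2.358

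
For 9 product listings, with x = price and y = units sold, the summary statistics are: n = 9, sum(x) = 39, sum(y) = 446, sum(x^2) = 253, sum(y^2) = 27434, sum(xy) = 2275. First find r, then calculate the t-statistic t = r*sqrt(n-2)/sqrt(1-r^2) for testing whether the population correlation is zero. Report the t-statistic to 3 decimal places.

1.575

S_xy = nΣxy − ΣxΣy = 9·2275 − 39·446 = 20475 − 17394 = 3081
S_xx = nΣx² − (Σx)² = 9·253 − 39² = 2277 − 1521 = 756
S_yy = nΣy² − (Σy)² = 9·27434 − 446² = 246906 − 198916 = 47990
r = S_xy / √(S_xx·S_yy) = 3081 / √(756·47990) = 3081 / √36280440 = 3081 / 6023.3247 = 0.5115
t = r·√(n−2)/√(1−r²) = 0.5115·√7 / √(1−0.261632) = 1.353302 / 0.859283 = 1.575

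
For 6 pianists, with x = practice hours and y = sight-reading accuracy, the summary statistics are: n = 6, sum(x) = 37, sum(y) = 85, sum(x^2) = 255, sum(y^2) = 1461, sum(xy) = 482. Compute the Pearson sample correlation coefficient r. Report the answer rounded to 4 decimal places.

Numerator: nΣxy − (Σx)(Σy) = 6·482 − (37)(85) = -253
Denominator: √[(nΣx²−(Σx)²)(nΣy²−(Σy)²)]
  nΣx²−(Σx)² = 6·255 − 1369 = 161;  nΣy²−(Σy)² = 6·1461 − 7225 = 1541
  √(161·1541) = √248101 = 498.0974
r = -253 / 498.0974 = -0.5079

-0.5079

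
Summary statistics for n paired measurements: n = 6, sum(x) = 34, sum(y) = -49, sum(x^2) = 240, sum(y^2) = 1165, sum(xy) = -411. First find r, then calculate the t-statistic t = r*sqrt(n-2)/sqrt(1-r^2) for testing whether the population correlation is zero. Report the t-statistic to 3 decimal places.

Numerator: nΣxy − (Σx)(Σy) = 6·(-411) − (34)(-49) = -800
Denominator: √[(nΣx²−(Σx)²)(nΣy²−(Σy)²)]
  nΣx²−(Σx)² = 6·240 − 1156 = 284;  nΣy²−(Σy)² = 6·1165 − 2401 = 4589
  √(284·4589) = √1303276 = 1141.6111
r = -800 / 1141.6111 = -0.7008
t = r·√(n−2)/√(1−r²) = -0.7008·√4 / √(1−0.491121) = -1.401600 / 0.713358 = -1.965

-1.965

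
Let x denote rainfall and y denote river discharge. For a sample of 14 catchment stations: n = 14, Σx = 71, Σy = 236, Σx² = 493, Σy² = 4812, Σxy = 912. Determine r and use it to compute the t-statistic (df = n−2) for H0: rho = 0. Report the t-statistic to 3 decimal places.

-5.728

S_xy = nΣxy − ΣxΣy = 14·912 − 71·236 = 12768 − 16756 = -3988
S_xx = nΣx² − (Σx)² = 14·493 − 71² = 6902 − 5041 = 1861
S_yy = nΣy² − (Σy)² = 14·4812 − 236² = 67368 − 55696 = 11672
r = S_xy / √(S_xx·S_yy) = -3988 / √(1861·11672) = -3988 / √21721592 = -3988 / 4660.6429 = -0.8557
t = r·√(n−2)/√(1−r²) = -0.8557·√12 / √(1−0.732222) = -2.964232 / 0.517473 = -5.728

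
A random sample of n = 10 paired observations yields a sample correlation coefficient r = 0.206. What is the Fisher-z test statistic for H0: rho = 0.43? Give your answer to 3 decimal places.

-0.664

Fisher z: atanh(0.206) = 0.208990, atanh(0.43) = 0.459897
z = (z_r − z_0)·√(n−3) = (0.208990 − 0.459897)·√7 = -0.250907 · 2.645751 = -0.664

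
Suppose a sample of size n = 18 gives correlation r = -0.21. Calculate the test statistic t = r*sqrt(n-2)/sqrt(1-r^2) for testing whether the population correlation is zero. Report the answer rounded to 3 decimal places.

-0.859

1 − r² = 1 − 0.0441 = 0.9559;  √(1−r²) = 0.977701
√(n−2) = √16 = 4.000000
t = r·√(n−2)/√(1−r²) = -0.21 · 4.000000 / 0.977701 = -0.859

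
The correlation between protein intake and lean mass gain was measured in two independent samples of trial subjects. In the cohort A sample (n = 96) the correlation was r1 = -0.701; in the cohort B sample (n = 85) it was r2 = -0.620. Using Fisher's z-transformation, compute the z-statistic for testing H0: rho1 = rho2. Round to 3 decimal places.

-0.952

Fisher z-transforms: z1 = atanh(-0.701) = -0.869264, z2 = atanh(-0.620) = -0.725005; difference d = -0.144259
Var(d) = 1/93 + 1/82 = 0.0107527 + 0.0121951 = 0.0229478
z = d/√Var(d) = -0.144259 / √0.0229478 = -0.144259 / 0.151485 = -0.952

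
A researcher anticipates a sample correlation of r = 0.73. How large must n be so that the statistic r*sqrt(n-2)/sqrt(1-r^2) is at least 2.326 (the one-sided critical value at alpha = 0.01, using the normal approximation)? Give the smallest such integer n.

r√(n−2)/√(1−r²) ≥ 2.326  ⇔  n−2 ≥ (2.326)²·(1−r²)/r²
(1−r²)/r² = (1−0.5329)/0.5329 = 0.8765
n ≥ 2 + 5.410276·0.8765 = 2 + 4.7421 = 6.7421
⌈6.7421⌉ = 7

7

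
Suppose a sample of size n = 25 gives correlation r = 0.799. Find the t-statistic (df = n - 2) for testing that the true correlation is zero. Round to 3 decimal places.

6.372

1 − r² = 1 − 0.638401 = 0.361599;  √(1−r²) = 0.601331
√(n−2) = √23 = 4.795832
t = r·√(n−2)/√(1−r²) = 0.799 · 4.795832 / 0.601331 = 6.372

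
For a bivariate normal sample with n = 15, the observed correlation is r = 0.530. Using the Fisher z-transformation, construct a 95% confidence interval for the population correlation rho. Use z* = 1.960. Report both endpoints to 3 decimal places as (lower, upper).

Fisher z: z_r = atanh(r) = ½·ln((1+0.530)/(1−0.530)) = 0.590145
SE(z) = 1/√(n−3) = 1/√12 = 0.288675
95% ⇒ z* = 1.960; margin = 1.960·0.288675 = 0.565803
CI on z-scale: (0.024342, 1.155948)
Back-transform: tanh(0.024342) = 0.024337, tanh(1.155948) = 0.819715

(0.024, 0.820)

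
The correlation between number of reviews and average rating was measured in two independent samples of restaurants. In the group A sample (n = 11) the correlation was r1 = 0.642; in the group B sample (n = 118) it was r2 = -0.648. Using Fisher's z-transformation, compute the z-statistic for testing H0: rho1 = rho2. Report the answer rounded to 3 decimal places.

4.194

z1 = atanh(0.642) = 0.761569,  z2 = atanh(-0.648) = -0.771843
SE = √(1/(n1−3) + 1/(n2−3)) = √(1/8 + 1/115) = √(0.1250000 + 0.0086957) = √0.1336957 = 0.365644
z = (z1 − z2)/SE = (0.761569 − (-0.771843)) / 0.365644 = 1.533412 / 0.365644 = 4.194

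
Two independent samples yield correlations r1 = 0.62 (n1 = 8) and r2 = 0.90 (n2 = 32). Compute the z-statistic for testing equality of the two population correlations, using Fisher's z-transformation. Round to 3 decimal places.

Fisher z-transforms: z1 = atanh(0.62) = 0.725005, z2 = atanh(0.90) = 1.472219; difference d = -0.747214
Var(d) = 1/5 + 1/29 = 0.2000000 + 0.0344828 = 0.2344828
z = d/√Var(d) = -0.747214 / √0.2344828 = -0.747214 / 0.484234 = -1.543

-1.543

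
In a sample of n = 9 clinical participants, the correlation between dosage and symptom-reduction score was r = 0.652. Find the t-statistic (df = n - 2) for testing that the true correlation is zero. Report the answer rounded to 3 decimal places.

t = r·√(n−2) / √(1−r²) with r = 0.652, n = 9
  = 0.652·√7 / √(1 − 0.425104)
  = 0.652·2.645751 / 0.758219
  = 1.725030 / 0.758219 = 2.275

2.275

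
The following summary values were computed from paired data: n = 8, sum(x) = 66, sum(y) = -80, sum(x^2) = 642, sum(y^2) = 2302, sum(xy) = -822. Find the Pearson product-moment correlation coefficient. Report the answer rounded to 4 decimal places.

S_xy = nΣxy − ΣxΣy = 8·(-822) − 66·(-80) = -6576 − (-5280) = -1296
S_xx = nΣx² − (Σx)² = 8·642 − 66² = 5136 − 4356 = 780
S_yy = nΣy² − (Σy)² = 8·2302 − (-80)² = 18416 − 6400 = 12016
r = S_xy / √(S_xx·S_yy) = -1296 / √(780·12016) = -1296 / √9372480 = -1296 / 3061.4506 = -0.4233

-0.4233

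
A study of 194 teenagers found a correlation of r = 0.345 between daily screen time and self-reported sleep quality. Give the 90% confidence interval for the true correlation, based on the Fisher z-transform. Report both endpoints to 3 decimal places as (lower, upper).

(0.236, 0.445)

z_r = atanh(0.345) = 0.359757;  SE = 1/√(n−3) = 1/√191 = 0.072357
z-limits: 0.359757 ± 1.645·0.072357 = 0.359757 ± 0.119027 = [0.240730, 0.478784]
ρ-limits: (tanh 0.240730, tanh 0.478784) = (0.236, 0.445)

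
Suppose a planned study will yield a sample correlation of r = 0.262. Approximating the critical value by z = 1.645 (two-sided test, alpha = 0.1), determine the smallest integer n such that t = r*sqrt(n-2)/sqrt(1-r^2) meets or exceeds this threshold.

Need r·√(n−2)/√(1−r²) ≥ 1.645
√(n−2) ≥ 1.645·√(1−0.068644) / 0.262 = 1.645·0.965068 / 0.262 = 6.0593
n−2 ≥ 36.7151  ⇒  n ≥ 38.7151
Smallest integer n = 39

39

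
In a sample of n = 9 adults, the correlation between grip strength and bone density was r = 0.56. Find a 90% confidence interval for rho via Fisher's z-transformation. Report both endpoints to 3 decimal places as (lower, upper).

(-0.039, 0.863)

Fisher z: z_r = atanh(r) = ½·ln((1+0.56)/(1−0.56)) = 0.632833
SE(z) = 1/√(n−3) = 1/√6 = 0.408248
90% ⇒ z* = 1.645; margin = 1.645·0.408248 = 0.671568
CI on z-scale: (-0.038735, 1.304401)
Back-transform: tanh(-0.038735) = -0.038716, tanh(1.304401) = 0.862852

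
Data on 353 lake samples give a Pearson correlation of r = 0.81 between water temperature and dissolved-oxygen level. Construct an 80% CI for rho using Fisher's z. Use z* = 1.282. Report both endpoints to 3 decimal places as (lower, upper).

(0.785, 0.832)

z_r = atanh(0.81) = 1.127029;  SE = 1/√(n−3) = 1/√350 = 0.053452
z-limits: 1.127029 ± 1.282·0.053452 = 1.127029 ± 0.068525 = [1.058504, 1.195554]
ρ-limits: (tanh 1.058504, tanh 1.195554) = (0.785, 0.832)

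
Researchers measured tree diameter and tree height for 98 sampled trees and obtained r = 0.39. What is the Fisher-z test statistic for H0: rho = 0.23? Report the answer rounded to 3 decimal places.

1.731

z_r = atanh(0.39) = 0.411800,  z_0 = atanh(0.23) = 0.234189
SE = 1/√(n−3) = 1/√95 = 0.102598
z = (z_r − z_0)/SE = (0.411800 − 0.234189) / 0.102598 = 0.177611 / 0.102598 = 1.731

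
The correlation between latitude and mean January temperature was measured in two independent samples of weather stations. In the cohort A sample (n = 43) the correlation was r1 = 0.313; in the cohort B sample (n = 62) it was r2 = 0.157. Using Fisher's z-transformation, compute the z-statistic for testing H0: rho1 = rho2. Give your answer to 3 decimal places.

0.808

z1 = atanh(0.313) = 0.323868,  z2 = atanh(0.157) = 0.158309
SE = √(1/(n1−3) + 1/(n2−3)) = √(1/40 + 1/59) = √(0.0250000 + 0.0169492) = √0.0419492 = 0.204815
z = (z1 − z2)/SE = (0.323868 − 0.158309) / 0.204815 = 0.165559 / 0.204815 = 0.808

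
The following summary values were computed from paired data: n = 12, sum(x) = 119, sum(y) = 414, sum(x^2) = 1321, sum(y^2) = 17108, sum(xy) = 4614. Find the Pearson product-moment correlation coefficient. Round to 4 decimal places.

0.8059

Numerator: nΣxy − (Σx)(Σy) = 12·4614 − (119)(414) = 6102
Denominator: √[(nΣx²−(Σx)²)(nΣy²−(Σy)²)]
  nΣx²−(Σx)² = 12·1321 − 14161 = 1691;  nΣy²−(Σy)² = 12·17108 − 171396 = 33900
  √(1691·33900) = √57324900 = 7571.3209
r = 6102 / 7571.3209 = 0.8059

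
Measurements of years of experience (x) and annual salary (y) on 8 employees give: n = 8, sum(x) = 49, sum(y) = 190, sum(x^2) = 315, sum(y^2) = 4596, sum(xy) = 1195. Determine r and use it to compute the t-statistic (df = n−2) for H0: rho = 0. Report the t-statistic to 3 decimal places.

Numerator: nΣxy − (Σx)(Σy) = 8·1195 − (49)(190) = 250
Denominator: √[(nΣx²−(Σx)²)(nΣy²−(Σy)²)]
  nΣx²−(Σx)² = 8·315 − 2401 = 119;  nΣy²−(Σy)² = 8·4596 − 36100 = 668
  √(119·668) = √79492 = 281.9433
r = 250 / 281.9433 = 0.8867
t = r·√(n−2)/√(1−r²) = 0.8867·√6 / √(1−0.786237) = 2.171963 / 0.462345 = 4.698

4.698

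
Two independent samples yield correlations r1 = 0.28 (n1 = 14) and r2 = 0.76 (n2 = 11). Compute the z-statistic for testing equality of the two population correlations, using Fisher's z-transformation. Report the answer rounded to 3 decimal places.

Fisher z-transforms: z1 = atanh(0.28) = 0.287682, z2 = atanh(0.76) = 0.996215; difference d = -0.708533
Var(d) = 1/11 + 1/8 = 0.0909091 + 0.1250000 = 0.2159091
z = d/√Var(d) = -0.708533 / √0.2159091 = -0.708533 / 0.464660 = -1.525

-1.525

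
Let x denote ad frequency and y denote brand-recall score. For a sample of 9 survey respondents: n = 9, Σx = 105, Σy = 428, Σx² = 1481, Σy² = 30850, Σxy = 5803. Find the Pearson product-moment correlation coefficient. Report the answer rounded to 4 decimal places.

S_xy = nΣxy − ΣxΣy = 9·5803 − 105·428 = 52227 − 44940 = 7287
S_xx = nΣx² − (Σx)² = 9·1481 − 105² = 13329 − 11025 = 2304
S_yy = nΣy² − (Σy)² = 9·30850 − 428² = 277650 − 183184 = 94466
r = S_xy / √(S_xx·S_yy) = 7287 / √(2304·94466) = 7287 / √217649664 = 7287 / 14752.9544 = 0.4939

0.4939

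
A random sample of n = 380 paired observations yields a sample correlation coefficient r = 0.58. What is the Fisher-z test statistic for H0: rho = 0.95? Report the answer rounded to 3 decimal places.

z_r = atanh(0.58) = 0.662463,  z_0 = atanh(0.95) = 1.831781
SE = 1/√(n−3) = 1/√377 = 0.051503
z = (z_r − z_0)/SE = (0.662463 − 1.831781) / 0.051503 = -1.169318 / 0.051503 = -22.704

-22.704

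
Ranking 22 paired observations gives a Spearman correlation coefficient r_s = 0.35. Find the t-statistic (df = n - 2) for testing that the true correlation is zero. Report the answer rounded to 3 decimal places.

1 − r_s² = 1 − 0.1225 = 0.8775;  √(1−r_s²) = 0.936750
√(n−2) = √20 = 4.472136
t = r_s·√(n−2)/√(1−r_s²) = 0.35 · 4.472136 / 0.936750 = 1.671

1.671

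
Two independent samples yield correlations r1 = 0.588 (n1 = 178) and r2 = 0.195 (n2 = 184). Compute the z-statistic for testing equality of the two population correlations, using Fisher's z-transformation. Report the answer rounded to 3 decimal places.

Fisher z-transforms: z1 = atanh(0.588) = 0.674604, z2 = atanh(0.195) = 0.197530; difference d = 0.477074
Var(d) = 1/175 + 1/181 = 0.0057143 + 0.0055249 = 0.0112392
z = d/√Var(d) = 0.477074 / √0.0112392 = 0.477074 / 0.106015 = 4.500

4.500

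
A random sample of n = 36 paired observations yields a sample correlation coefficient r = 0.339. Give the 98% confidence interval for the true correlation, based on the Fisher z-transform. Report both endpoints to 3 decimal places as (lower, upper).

Fisher z: z_r = atanh(r) = ½·ln((1+0.339)/(1−0.339)) = 0.352962
SE(z) = 1/√(n−3) = 1/√33 = 0.174078
98% ⇒ z* = 2.326; margin = 2.326·0.174078 = 0.404905
CI on z-scale: (-0.051943, 0.757867)
Back-transform: tanh(-0.051943) = -0.051896, tanh(0.757867) = 0.639819

(-0.052, 0.640)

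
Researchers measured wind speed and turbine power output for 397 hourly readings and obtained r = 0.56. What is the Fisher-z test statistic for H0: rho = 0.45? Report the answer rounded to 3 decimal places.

Fisher z: atanh(0.56) = 0.632833, atanh(0.45) = 0.484700
z = (z_r − z_0)·√(n−3) = (0.632833 − 0.484700)·√394 = 0.148133 · 19.849433 = 2.940

2.940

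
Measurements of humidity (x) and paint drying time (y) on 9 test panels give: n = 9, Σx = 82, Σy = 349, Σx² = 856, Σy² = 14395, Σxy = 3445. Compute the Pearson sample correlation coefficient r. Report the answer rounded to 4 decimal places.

0.8659

S_xy = nΣxy − ΣxΣy = 9·3445 − 82·349 = 31005 − 28618 = 2387
S_xx = nΣx² − (Σx)² = 9·856 − 82² = 7704 − 6724 = 980
S_yy = nΣy² − (Σy)² = 9·14395 − 349² = 129555 − 121801 = 7754
r = S_xy / √(S_xx·S_yy) = 2387 / √(980·7754) = 2387 / √7598920 = 2387 / 2756.6139 = 0.8659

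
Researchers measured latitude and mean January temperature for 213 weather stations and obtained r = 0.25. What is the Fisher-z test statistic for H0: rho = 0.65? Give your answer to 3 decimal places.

-7.534

Fisher z: atanh(0.25) = 0.255413, atanh(0.65) = 0.775299
z = (z_r − z_0)·√(n−3) = (0.255413 − 0.775299)·√210 = -0.519886 · 14.491377 = -7.534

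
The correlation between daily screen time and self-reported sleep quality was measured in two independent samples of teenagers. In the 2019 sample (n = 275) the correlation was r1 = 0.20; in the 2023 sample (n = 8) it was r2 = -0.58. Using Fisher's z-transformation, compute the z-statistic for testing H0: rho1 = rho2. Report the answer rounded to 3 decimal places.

1.917

z1 = atanh(0.20) = 0.202733,  z2 = atanh(-0.58) = -0.662463
SE = √(1/(n1−3) + 1/(n2−3)) = √(1/272 + 1/5) = √(0.0036765 + 0.2000000) = √0.2036765 = 0.451305
z = (z1 − z2)/SE = (0.202733 − (-0.662463)) / 0.451305 = 0.865196 / 0.451305 = 1.917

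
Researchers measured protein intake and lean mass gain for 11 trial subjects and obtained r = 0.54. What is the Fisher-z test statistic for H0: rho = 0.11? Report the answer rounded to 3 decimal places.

z_r = atanh(0.54) = 0.604156,  z_0 = atanh(0.11) = 0.110447
SE = 1/√(n−3) = 1/√8 = 0.353553
z = (z_r − z_0)/SE = (0.604156 − 0.110447) / 0.353553 = 0.493709 / 0.353553 = 1.396

1.396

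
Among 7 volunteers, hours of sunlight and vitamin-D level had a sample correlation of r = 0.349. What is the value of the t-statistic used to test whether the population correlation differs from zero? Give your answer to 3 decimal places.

0.833

1 − r² = 1 − 0.121801 = 0.878199;  √(1−r²) = 0.937123
√(n−2) = √5 = 2.236068
t = r·√(n−2)/√(1−r²) = 0.349 · 2.236068 / 0.937123 = 0.833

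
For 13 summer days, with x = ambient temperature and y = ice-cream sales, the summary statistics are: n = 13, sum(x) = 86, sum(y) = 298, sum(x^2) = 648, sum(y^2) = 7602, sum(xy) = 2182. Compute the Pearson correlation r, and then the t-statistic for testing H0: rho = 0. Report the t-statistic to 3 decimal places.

Numerator: nΣxy − (Σx)(Σy) = 13·2182 − (86)(298) = 2738
Denominator: √[(nΣx²−(Σx)²)(nΣy²−(Σy)²)]
  nΣx²−(Σx)² = 13·648 − 7396 = 1028;  nΣy²−(Σy)² = 13·7602 − 88804 = 10022
  √(1028·10022) = √10302616 = 3209.7688
r = 2738 / 3209.7688 = 0.8530
t = r·√(n−2)/√(1−r²) = 0.8530·√11 / √(1−0.727609) = 2.829081 / 0.521911 = 5.421

5.421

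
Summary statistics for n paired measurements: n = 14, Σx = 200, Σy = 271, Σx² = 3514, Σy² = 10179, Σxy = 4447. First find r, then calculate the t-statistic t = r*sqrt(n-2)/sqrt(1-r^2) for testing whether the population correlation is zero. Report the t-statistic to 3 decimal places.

1.169

S_xy = nΣxy − ΣxΣy = 14·4447 − 200·271 = 62258 − 54200 = 8058
S_xx = nΣx² − (Σx)² = 14·3514 − 200² = 49196 − 40000 = 9196
S_yy = nΣy² − (Σy)² = 14·10179 − 271² = 142506 − 73441 = 69065
r = S_xy / √(S_xx·S_yy) = 8058 / √(9196·69065) = 8058 / √635121740 = 8058 / 25201.6218 = 0.3197
t = r·√(n−2)/√(1−r²) = 0.3197·√12 / √(1−0.102208) = 1.107473 / 0.947519 = 1.169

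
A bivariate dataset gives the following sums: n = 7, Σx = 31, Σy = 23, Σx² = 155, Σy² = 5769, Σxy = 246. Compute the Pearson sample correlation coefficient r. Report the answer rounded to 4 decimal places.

0.4539

S_xy = nΣxy − ΣxΣy = 7·246 − 31·23 = 1722 − 713 = 1009
S_xx = nΣx² − (Σx)² = 7·155 − 31² = 1085 − 961 = 124
S_yy = nΣy² − (Σy)² = 7·5769 − 23² = 40383 − 529 = 39854
r = S_xy / √(S_xx·S_yy) = 1009 / √(124·39854) = 1009 / √4941896 = 1009 / 2223.0376 = 0.4539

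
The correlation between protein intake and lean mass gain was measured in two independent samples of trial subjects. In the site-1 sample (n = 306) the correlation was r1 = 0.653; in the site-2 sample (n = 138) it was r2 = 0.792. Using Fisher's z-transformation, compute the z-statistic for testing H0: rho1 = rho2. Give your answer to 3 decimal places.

-2.863

z1 = atanh(0.653) = 0.780511,  z2 = atanh(0.792) = 1.076775
SE = √(1/(n1−3) + 1/(n2−3)) = √(1/303 + 1/135) = √(0.0033003 + 0.0074074) = √0.0107077 = 0.103478
z = (z1 − z2)/SE = (0.780511 − 1.076775) / 0.103478 = -0.296264 / 0.103478 = -2.863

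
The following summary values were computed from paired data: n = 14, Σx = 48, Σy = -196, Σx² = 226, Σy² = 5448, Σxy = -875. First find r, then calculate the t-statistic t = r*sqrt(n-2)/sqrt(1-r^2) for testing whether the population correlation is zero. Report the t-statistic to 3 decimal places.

-1.990

S_xy = nΣxy − ΣxΣy = 14·(-875) − 48·(-196) = -12250 − (-9408) = -2842
S_xx = nΣx² − (Σx)² = 14·226 − 48² = 3164 − 2304 = 860
S_yy = nΣy² − (Σy)² = 14·5448 − (-196)² = 76272 − 38416 = 37856
r = S_xy / √(S_xx·S_yy) = -2842 / √(860·37856) = -2842 / √32556160 = -2842 / 5705.8006 = -0.4981
t = r·√(n−2)/√(1−r²) = -0.4981·√12 / √(1−0.248104) = -1.725469 / 0.867119 = -1.990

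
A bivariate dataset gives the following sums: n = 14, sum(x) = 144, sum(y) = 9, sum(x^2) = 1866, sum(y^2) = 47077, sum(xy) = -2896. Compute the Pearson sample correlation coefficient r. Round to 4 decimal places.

Numerator: nΣxy − (Σx)(Σy) = 14·(-2896) − (144)(9) = -41840
Denominator: √[(nΣx²−(Σx)²)(nΣy²−(Σy)²)]
  nΣx²−(Σx)² = 14·1866 − 20736 = 5388;  nΣy²−(Σy)² = 14·47077 − 81 = 658997
  √(5388·658997) = √3550675836 = 59587.5477
r = -41840 / 59587.5477 = -0.7022

-0.7022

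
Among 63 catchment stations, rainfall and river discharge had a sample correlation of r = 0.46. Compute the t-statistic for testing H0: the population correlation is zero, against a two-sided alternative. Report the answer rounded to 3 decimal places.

4.046

t = r·√(n−2) / √(1−r²) with r = 0.46, n = 63
  = 0.46·√61 / √(1 − 0.2116)
  = 0.46·7.810250 / 0.887919
  = 3.592715 / 0.887919 = 4.046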